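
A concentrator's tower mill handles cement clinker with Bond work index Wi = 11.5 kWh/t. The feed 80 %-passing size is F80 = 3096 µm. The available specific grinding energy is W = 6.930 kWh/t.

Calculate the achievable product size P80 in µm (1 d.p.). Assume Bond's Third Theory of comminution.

P80 = 163.4 µm

W = 10 Wi (1/√P80 − 1/√F80)  [Bond]
P80^(−½) = W/(10 Wi) + F80^(−½)
  = 6.9300/(10·11.5) + 1/√3096 = 0.060261 + 0.017972 = 0.078233
P80 = (1/0.078233)² = 12.7823² = 163.39 µm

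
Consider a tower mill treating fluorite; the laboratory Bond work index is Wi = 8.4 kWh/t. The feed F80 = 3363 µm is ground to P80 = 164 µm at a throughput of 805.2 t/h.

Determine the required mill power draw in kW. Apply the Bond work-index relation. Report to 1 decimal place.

P = 4115.2 kW

W = 10·Wi·[P80^(−½) − F80^(−½)]
W = 10·8.4·(1/√164 − 1/√3363) = 10·8.4·(0.060843) = 5.1108 kWh/t
Mill draw = 5.1108 × 805.2 = 4115.2 kW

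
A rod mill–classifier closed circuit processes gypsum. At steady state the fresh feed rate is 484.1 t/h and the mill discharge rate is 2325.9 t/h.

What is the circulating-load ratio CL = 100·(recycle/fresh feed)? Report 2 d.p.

CL = 380.46 %

M = F + R at steady state, so:
R = M − F = 2325.9 − 484.1 = 1841.8 t/h
CL = 100·R/F = 100·1841.8/484.1 = 380.46 %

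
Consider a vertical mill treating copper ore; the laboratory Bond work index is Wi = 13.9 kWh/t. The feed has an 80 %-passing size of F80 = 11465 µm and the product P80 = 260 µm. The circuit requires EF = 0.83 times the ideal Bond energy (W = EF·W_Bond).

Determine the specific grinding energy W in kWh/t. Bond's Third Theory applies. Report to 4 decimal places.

W = 6.0775 kWh/t

W_Bond = 10·Wi·(1/√P₈₀ − 1/√F₈₀)
1/√260 = 0.062017;  1/√11465 = 0.009339
W = 10·13.9·(0.062017 − 0.009339) = 7.3223 kWh/t
Apply correction: 7.3223 × 0.83 = 6.0775 kWh/t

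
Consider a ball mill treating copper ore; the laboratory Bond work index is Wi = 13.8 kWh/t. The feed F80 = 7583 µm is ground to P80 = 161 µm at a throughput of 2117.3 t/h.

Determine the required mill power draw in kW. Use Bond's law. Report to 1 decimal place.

Bond:  W = 10 Wi (1/√P − 1/√F)
W = 10·13.8·(1/√161 − 1/√7583) = 10·13.8·(0.067327) = 9.2912 kWh/t
P = W·T = 9.2912·2117.3 = 19672.2 kW

P = 19672.2 kW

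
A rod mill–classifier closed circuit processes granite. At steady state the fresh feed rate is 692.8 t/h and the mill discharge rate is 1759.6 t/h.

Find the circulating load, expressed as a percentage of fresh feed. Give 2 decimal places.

Steady state: M = F + R.
R = M − F = 1759.6 − 692.8 = 1066.8 t/h
CL = 100·R/F = 100·1066.8/692.8 = 153.98 %

CL = 153.98 %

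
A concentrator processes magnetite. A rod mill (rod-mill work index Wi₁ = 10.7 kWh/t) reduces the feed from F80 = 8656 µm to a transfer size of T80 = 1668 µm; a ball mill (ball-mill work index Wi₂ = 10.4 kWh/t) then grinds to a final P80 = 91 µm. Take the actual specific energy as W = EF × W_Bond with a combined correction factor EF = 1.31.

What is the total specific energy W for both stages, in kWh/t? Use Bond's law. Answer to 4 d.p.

W = 12.8715 kWh/t

W = 10 Wi (1/√P80 − 1/√F80)  [Bond]
Stage 1 (8656→1668 µm, Wi₁=10.7): W₁ = 10·10.7·(0.024485 − 0.010748) = 1.4698 kWh/t
Stage 2 (1668→91 µm, Wi₂=10.4): W₂ = 10·10.4·(0.104828 − 0.024485) = 8.3557 kWh/t
W = W₁ + W₂ = 1.4698 + 8.3557 = 9.8255 kWh/t
Corrected W = EF·W_Bond = 1.31·9.8255 = 12.8715 kWh/t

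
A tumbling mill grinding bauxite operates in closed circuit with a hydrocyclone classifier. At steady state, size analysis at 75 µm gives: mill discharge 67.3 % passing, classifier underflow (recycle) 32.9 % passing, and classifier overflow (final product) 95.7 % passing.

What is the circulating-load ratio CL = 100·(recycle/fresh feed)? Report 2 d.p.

CL = 82.56 %

Two-product formula at 75 µm:
d + r·d = r·u + o → r(d−u) = o−d
r = (95.7 − 67.3)/(67.3 − 32.9) = 28.4/34.4 = 0.8256
CL = 100·r = 82.56 %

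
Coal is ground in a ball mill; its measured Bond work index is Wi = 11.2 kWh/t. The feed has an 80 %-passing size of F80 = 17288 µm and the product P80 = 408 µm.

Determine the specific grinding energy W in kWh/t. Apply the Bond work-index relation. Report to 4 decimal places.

Bond:  W = 10 Wi (1/√P − 1/√F)
1/√408 = 0.049507;  1/√17288 = 0.007605
W = 10·11.2·(0.049507 − 0.007605) = 4.6930 kWh/t

W = 4.6930 kWh/t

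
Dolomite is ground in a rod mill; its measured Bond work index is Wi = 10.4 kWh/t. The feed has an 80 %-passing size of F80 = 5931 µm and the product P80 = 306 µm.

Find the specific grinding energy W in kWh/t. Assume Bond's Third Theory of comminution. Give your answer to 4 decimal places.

W = 4.5949 kWh/t

W = 10·Wi·(P80^(-½) − F80^(-½))
1/√306 = 0.057166;  1/√5931 = 0.012985
W = 10·10.4·(0.057166 − 0.012985) = 4.5949 kWh/t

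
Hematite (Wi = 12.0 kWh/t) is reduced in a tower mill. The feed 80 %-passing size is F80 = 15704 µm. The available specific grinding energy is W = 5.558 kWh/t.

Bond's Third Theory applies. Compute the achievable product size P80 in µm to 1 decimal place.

W = 10·Wi·(P80^(-½) − F80^(-½))
P80^-0.5 = F80^-0.5 + W/(10 Wi)
  = 5.5580/(10·12.0) + 1/√15704 = 0.046317 + 0.007980 = 0.054297
P80 = (1/0.054297)² = 18.4174² = 339.20 µm

P80 = 339.2 µm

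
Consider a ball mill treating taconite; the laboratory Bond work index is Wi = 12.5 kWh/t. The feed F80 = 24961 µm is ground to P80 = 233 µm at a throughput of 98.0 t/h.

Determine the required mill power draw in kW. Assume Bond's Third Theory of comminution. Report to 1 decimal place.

P = 725.0 kW

W = 10 Wi (P80^-0.5 − F80^-0.5)
W = 10·12.5·(1/√233 − 1/√24961) = 10·12.5·(0.059183) = 7.3978 kWh/t
Mill draw = 7.3978 × 98.0 = 725.0 kW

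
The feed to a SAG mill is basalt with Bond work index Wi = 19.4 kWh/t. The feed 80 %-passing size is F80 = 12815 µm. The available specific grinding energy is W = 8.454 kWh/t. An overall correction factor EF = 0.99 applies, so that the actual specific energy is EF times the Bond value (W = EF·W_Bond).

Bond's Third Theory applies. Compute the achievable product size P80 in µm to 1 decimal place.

W = 10 Wi (1/√P80 − 1/√F80)  [Bond]
W_Bond = W / EF = 8.454 / 0.99 = 8.5394 kWh/t
1/√P80 = 1/√F80 + W_Bond/(10·Wi)
  = 8.5394/(10·19.4) + 1/√12815 = 0.044017 + 0.008834 = 0.052851
P80 = (1/0.052851)² = 18.9211² = 358.01 µm

P80 = 358.0 µm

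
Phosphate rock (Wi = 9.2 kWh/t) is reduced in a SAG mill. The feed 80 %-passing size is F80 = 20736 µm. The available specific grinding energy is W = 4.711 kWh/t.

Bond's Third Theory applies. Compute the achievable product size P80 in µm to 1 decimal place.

P80 = 295.7 µm

W = 10 Wi / √P80 − 10 Wi / √F80
⇒ 1/√P80 = W/(10 Wi) + 1/√F80
  = 4.7110/(10·9.2) + 1/√20736 = 0.051207 + 0.006944 = 0.058151
P80 = (1/0.058151)² = 17.1966² = 295.72 µm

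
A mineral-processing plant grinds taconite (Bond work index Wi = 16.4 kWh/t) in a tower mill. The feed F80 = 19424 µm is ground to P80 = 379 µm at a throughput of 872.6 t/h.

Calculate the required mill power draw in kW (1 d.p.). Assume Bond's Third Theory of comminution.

P = 6324.1 kW

W_Bond = 10·Wi·(1/√P₈₀ − 1/√F₈₀)
W = 10·16.4·(1/√379 − 1/√19424) = 10·16.4·(0.044191) = 7.2474 kWh/t
P_mill = W·ṁ = 7.2474·872.6 = 6324.1 kW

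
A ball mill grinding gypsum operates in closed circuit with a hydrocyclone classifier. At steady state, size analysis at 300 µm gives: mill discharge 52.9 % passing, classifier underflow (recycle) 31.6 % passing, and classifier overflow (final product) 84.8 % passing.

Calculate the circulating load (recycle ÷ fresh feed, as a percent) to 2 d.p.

CL = 149.77 %

Balance %-passing 300 µm (r = R/F):
r = (o − d)/(d − u)
r = (84.8 − 52.9)/(52.9 − 31.6) = 31.9/21.3 = 1.4977
CL = 100·r = 149.77 %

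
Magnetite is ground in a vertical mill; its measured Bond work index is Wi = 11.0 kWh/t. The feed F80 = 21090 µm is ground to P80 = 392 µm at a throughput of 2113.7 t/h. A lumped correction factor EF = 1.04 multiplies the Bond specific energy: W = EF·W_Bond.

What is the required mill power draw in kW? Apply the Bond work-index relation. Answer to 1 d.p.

Bond: W = 10·Wi·(1/√P80 − 1/√F80)
W = 10·11.0·(1/√392 − 1/√21090) = 10·11.0·(0.043622) = 4.7984 kWh/t
Corrected W = EF·W_Bond = 1.04·4.7984 = 4.9903 kWh/t
Power = W × throughput = 4.9903 kWh/t × 2113.7 t/h = 10548.0 kW

P = 10548.0 kW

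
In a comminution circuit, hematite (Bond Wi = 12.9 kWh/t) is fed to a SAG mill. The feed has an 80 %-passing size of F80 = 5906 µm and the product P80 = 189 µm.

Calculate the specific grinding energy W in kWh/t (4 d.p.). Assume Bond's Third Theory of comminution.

W = 7.7048 kWh/t

Bond:  W = 10 Wi (1/√P − 1/√F)
1/√189 = 0.072739;  1/√5906 = 0.013012
W = 10·12.9·(0.072739 − 0.013012) = 7.7048 kWh/t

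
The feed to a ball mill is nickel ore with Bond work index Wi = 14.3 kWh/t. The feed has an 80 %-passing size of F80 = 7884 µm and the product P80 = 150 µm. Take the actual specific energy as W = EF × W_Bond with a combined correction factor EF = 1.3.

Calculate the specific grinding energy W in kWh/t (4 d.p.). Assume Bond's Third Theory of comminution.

W = 13.0850 kWh/t

Bond:  W = 10 Wi (1/√P − 1/√F)
1/√150 = 0.081650;  1/√7884 = 0.011262
W = 10·14.3·(0.081650 − 0.011262) = 10.0654 kWh/t
With EF = 1.3: W = 10.0654·1.3 = 13.0850 kWh/t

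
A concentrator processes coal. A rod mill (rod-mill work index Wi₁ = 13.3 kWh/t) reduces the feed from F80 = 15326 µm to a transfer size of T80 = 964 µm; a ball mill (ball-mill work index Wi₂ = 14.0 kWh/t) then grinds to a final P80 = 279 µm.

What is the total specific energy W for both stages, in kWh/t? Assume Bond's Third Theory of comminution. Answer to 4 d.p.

W = 7.0818 kWh/t

W_Bond = 10·Wi·(1/√P₈₀ − 1/√F₈₀)
Stage 1 (15326→964 µm, Wi₁=13.3): W₁ = 10·13.3·(0.032208 − 0.008078) = 3.2093 kWh/t
Stage 2 (964→279 µm, Wi₂=14.0): W₂ = 10·14.0·(0.059868 − 0.032208) = 3.8725 kWh/t
W = W₁ + W₂ = 3.2093 + 3.8725 = 7.0818 kWh/t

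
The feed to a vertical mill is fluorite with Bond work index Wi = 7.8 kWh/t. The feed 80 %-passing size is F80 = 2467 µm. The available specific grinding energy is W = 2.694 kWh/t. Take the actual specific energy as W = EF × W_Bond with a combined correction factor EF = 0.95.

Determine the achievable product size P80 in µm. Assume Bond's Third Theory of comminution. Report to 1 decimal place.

P80 = 313.4 µm

W = 10 Wi (1/√P80 − 1/√F80)  [Bond]
W_Bond = W / EF = 2.694 / 0.95 = 2.8358 kWh/t
⇒ 1/√P80 = W_Bond/(10·Wi) + 1/√F80
  = 2.8358/(10·7.8) + 1/√2467 = 0.036356 + 0.020133 = 0.056490
P80 = (1/0.056490)² = 17.7024² = 313.37 µm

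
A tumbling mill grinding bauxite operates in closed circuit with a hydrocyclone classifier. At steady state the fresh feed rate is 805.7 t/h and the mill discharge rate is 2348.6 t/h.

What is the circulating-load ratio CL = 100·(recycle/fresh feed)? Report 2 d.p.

CL = 191.50 %

M = F + R at steady state, so:
R = M − F = 2348.6 − 805.7 = 1542.9 t/h
CL = 100·R/F = 100·1542.9/805.7 = 191.50 %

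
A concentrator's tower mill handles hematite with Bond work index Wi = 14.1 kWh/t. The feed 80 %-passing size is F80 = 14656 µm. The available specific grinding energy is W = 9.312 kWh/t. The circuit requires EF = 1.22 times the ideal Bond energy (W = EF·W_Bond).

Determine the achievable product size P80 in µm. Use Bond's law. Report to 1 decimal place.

P80 = 256.9 µm

Bond:  W = 10 Wi (1/√P − 1/√F)
W_Bond = W / EF = 9.312 / 1.22 = 7.6328 kWh/t
P80^(−½) = W_Bond/(10 Wi) + F80^(−½)
  = 7.6328/(10·14.1) + 1/√14656 = 0.054133 + 0.008260 = 0.062393
P80 = (1/0.062393)² = 16.0273² = 256.87 µm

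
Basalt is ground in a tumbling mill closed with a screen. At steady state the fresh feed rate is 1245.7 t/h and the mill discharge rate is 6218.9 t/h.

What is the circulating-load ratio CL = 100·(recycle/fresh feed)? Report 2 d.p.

Steady state: M = F + R.
R = M − F = 6218.9 − 1245.7 = 4973.2 t/h
CL = 100·R/F = 100·4973.2/1245.7 = 399.23 %

CL = 399.23 %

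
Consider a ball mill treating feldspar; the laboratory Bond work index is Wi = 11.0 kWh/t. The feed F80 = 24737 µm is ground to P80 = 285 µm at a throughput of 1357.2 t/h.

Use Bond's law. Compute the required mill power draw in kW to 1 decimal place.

W_Bond = 10·Wi·(1/√P₈₀ − 1/√F₈₀)
W = 10·11.0·(1/√285 − 1/√24737) = 10·11.0·(0.052877) = 5.8164 kWh/t
P = W·T = 5.8164·1357.2 = 7894.1 kW

P = 7894.1 kW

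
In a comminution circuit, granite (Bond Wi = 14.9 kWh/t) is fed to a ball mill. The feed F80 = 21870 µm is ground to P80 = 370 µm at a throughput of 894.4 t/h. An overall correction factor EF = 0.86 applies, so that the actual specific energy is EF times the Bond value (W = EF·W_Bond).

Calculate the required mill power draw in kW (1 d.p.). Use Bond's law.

W = 10·Wi·(P80^(-½) − F80^(-½))
W = 10·14.9·(1/√370 − 1/√21870) = 10·14.9·(0.045226) = 6.7386 kWh/t
Apply correction: 6.7386 × 0.86 = 5.7952 kWh/t
P = W·T = 5.7952·894.4 = 5183.2 kW

P = 5183.2 kW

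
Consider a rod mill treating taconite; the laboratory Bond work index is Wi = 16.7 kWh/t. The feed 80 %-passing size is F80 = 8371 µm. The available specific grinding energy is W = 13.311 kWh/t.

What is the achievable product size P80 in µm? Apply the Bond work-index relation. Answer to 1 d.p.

P80 = 121.7 µm

Bond:  W = 10 Wi (1/√P − 1/√F)
P80^-0.5 = F80^-0.5 + W/(10 Wi)
  = 13.3110/(10·16.7) + 1/√8371 = 0.079707 + 0.010930 = 0.090636
P80 = (1/0.090636)² = 11.0331² = 121.73 µm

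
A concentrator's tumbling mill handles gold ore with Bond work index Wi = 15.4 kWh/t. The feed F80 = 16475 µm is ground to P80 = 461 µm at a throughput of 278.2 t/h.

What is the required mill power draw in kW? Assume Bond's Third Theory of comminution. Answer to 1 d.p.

W = 10·Wi·(P80^(-½) − F80^(-½))
W = 10·15.4·(1/√461 − 1/√16475) = 10·15.4·(0.038784) = 5.9727 kWh/t
Mill draw = 5.9727 × 278.2 = 1661.6 kW

P = 1661.6 kW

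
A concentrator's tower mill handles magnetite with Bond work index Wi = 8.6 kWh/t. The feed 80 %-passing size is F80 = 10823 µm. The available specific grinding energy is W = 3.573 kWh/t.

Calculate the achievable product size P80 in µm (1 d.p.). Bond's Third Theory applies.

P80 = 382.1 µm

W = 10·Wi·[P80^(−½) − F80^(−½)]
1/√P80 = 1/√F80 + W/(10·Wi)
  = 3.5730/(10·8.6) + 1/√10823 = 0.041547 + 0.009612 = 0.051159
P80 = (1/0.051159)² = 19.5470² = 382.08 µm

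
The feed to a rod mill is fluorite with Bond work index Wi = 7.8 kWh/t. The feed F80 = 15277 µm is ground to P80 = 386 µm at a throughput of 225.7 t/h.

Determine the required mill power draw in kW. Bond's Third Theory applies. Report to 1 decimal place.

P = 753.6 kW

W_Bond = 10·Wi·(1/√P₈₀ − 1/√F₈₀)
W = 10·7.8·(1/√386 − 1/√15277) = 10·7.8·(0.042808) = 3.3390 kWh/t
P = W·T = 3.3390·225.7 = 753.6 kW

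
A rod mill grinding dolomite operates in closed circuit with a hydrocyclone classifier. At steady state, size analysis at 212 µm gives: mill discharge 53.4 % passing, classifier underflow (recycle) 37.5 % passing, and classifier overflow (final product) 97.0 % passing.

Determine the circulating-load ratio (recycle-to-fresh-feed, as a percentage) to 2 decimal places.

Classifier node, passing 212 µm:
(1+r)·d = r·u + o ⇒ r = (o−d)/(d−u)
r = (97.0 − 53.4)/(53.4 − 37.5) = 43.6/15.9 = 2.7421
CL = 100·r = 274.21 %

CL = 274.21 %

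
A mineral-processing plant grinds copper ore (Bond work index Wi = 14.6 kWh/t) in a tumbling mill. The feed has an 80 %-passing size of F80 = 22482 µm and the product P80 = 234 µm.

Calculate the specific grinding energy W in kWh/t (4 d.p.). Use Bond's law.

Bond:  W = 10 Wi (1/√P − 1/√F)
1/√234 = 0.065372;  1/√22482 = 0.006669
W = 10·14.6·(0.065372 − 0.006669) = 8.5706 kWh/t

W = 8.5706 kWh/t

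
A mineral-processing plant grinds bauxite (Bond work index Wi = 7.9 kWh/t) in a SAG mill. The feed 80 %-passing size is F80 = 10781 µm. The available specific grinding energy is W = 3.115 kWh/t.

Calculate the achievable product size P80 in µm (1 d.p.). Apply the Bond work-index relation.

W = 10·Wi·[P80^(−½) − F80^(−½)]
⇒ 1/√P80 = W/(10·Wi) + 1/√F80
  = 3.1150/(10·7.9) + 1/√10781 = 0.039430 + 0.009631 = 0.049061
P80 = (1/0.049061)² = 20.3826² = 415.45 µm

P80 = 415.5 µm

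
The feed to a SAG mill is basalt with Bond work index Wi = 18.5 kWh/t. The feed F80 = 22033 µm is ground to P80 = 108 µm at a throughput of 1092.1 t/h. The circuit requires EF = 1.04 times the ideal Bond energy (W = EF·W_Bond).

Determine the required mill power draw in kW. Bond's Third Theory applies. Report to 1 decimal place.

Bond: W = 10·Wi·(1/√P80 − 1/√F80)
W = 10·18.5·(1/√108 − 1/√22033) = 10·18.5·(0.089488) = 16.5553 kWh/t
W_actual = 1.04 × 16.5553 = 17.2175 kWh/t
P_mill = W·ṁ = 17.2175·1092.1 = 18803.2 kW

P = 18803.2 kW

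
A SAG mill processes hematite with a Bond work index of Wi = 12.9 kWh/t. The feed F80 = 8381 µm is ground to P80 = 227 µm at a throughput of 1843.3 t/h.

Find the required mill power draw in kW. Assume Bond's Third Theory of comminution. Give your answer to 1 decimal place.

P = 13185.0 kW

W = 10 Wi / √P80 − 10 Wi / √F80
W = 10·12.9·(1/√227 − 1/√8381) = 10·12.9·(0.055449) = 7.1529 kWh/t
P = W·T = 7.1529·1843.3 = 13185.0 kW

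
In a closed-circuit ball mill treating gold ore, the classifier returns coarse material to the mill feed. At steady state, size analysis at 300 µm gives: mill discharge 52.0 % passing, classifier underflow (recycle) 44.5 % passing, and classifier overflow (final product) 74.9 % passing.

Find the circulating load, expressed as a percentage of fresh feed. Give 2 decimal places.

Mass balance on the −300 µm fraction:
(1+r)·d = r·u + o ⇒ r = (o−d)/(d−u)
r = (74.9 − 52.0)/(52.0 − 44.5) = 22.9/7.5 = 3.0533
CL = 100·r = 305.33 %

CL = 305.33 %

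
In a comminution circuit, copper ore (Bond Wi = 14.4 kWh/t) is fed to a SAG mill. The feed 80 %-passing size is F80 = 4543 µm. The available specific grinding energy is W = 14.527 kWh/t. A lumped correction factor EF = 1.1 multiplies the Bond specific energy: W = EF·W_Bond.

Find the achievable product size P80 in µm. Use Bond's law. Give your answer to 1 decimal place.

W = 10 Wi / √P80 − 10 Wi / √F80
W_Bond = W / EF = 14.527 / 1.1 = 13.2064 kWh/t
1/√P80 = 1/√F80 + W_Bond/(10·Wi)
  = 13.2064/(10·14.4) + 1/√4543 = 0.091711 + 0.014836 = 0.106547
P80 = (1/0.106547)² = 9.3855² = 88.09 µm

P80 = 88.1 µm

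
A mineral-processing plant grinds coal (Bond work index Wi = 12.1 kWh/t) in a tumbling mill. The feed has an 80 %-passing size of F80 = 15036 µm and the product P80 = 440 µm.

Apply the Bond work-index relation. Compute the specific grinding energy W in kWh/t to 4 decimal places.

W = 10 Wi (P80^-0.5 − F80^-0.5)
1/√440 = 0.047673;  1/√15036 = 0.008155
W = 10·12.1·(0.047673 − 0.008155) = 4.7817 kWh/t

W = 4.7817 kWh/t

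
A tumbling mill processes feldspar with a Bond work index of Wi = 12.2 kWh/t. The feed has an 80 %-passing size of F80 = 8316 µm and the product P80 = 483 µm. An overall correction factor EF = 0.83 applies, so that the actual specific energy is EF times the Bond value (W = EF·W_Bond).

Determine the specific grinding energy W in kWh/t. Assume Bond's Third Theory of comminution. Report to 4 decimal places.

W_Bond = 10·Wi·(1/√P₈₀ − 1/√F₈₀)
1/√483 = 0.045502;  1/√8316 = 0.010966
W = 10·12.2·(0.045502 − 0.010966) = 4.2134 kWh/t
Apply correction: 4.2134 × 0.83 = 3.4971 kWh/t

W = 3.4971 kWh/t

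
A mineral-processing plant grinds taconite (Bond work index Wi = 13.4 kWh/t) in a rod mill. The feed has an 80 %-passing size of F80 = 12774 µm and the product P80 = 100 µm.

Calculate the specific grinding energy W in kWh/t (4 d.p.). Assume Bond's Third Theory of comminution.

W = 12.2144 kWh/t

Bond:  W = 10 Wi (1/√P − 1/√F)
1/√100 = 0.100000;  1/√12774 = 0.008848
W = 10·13.4·(0.100000 − 0.008848) = 12.2144 kWh/t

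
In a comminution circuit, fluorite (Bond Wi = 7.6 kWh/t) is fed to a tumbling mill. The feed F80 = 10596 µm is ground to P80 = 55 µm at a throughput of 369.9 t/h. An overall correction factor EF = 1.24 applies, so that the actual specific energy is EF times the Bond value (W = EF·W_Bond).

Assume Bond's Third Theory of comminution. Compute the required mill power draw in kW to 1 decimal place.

P = 4361.8 kW

Bond:  W = 10 Wi (1/√P − 1/√F)
W = 10·7.6·(1/√55 − 1/√10596) = 10·7.6·(0.125125) = 9.5095 kWh/t
Corrected W = EF·W_Bond = 1.24·9.5095 = 11.7918 kWh/t
Power = W × throughput = 11.7918 kWh/t × 369.9 t/h = 4361.8 kW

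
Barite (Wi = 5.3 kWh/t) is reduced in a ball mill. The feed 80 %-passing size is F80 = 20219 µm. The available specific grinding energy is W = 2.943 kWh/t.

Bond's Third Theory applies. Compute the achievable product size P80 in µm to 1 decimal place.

P80 = 255.5 µm

W_Bond = 10·Wi·(1/√P₈₀ − 1/√F₈₀)
1/√P80 = 1/√F80 + W/(10·Wi)
  = 2.9430/(10·5.3) + 1/√20219 = 0.055528 + 0.007033 = 0.062561
P80 = (1/0.062561)² = 15.9844² = 255.50 µm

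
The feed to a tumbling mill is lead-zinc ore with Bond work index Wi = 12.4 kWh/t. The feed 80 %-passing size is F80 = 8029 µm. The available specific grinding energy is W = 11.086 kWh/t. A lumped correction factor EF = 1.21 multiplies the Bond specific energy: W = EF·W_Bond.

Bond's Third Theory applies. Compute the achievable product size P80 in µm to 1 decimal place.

W = 10·Wi·[P80^(−½) − F80^(−½)]
W_Bond = W / EF = 11.086 / 1.21 = 9.1620 kWh/t
⇒ 1/√P80 = W_Bond/(10 Wi) + 1/√F80
  = 9.1620/(10·12.4) + 1/√8029 = 0.073887 + 0.011160 = 0.085047
P80 = (1/0.085047)² = 11.7582² = 138.26 µm

P80 = 138.3 µm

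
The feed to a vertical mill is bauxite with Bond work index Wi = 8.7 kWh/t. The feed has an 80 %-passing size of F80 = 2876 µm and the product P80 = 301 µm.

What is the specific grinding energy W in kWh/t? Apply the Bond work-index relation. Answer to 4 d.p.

W = 3.3923 kWh/t

W = 10·Wi·[P80^(−½) − F80^(−½)]
1/√301 = 0.057639;  1/√2876 = 0.018647
W = 10·8.7·(0.057639 − 0.018647) = 3.3923 kWh/t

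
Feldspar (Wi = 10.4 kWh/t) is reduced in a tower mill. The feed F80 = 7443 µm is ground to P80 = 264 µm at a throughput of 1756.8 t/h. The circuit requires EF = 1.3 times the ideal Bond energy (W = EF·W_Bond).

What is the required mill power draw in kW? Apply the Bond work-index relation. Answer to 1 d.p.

W = 10 Wi (1/√P80 − 1/√F80)  [Bond]
W = 10·10.4·(1/√264 − 1/√7443) = 10·10.4·(0.049955) = 5.1953 kWh/t
Apply correction: 5.1953 × 1.3 = 6.7539 kWh/t
Power = W × throughput = 6.7539 kWh/t × 1756.8 t/h = 11865.2 kW

P = 11865.2 kW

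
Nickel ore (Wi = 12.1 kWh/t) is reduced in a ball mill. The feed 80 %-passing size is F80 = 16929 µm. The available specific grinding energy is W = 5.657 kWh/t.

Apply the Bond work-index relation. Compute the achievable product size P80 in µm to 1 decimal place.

W = 10 Wi (1/√P80 − 1/√F80)  [Bond]
P80^(−½) = W/(10 Wi) + F80^(−½)
  = 5.6570/(10·12.1) + 1/√16929 = 0.046752 + 0.007686 = 0.054438
P80 = (1/0.054438)² = 18.3696² = 337.44 µm

P80 = 337.4 µm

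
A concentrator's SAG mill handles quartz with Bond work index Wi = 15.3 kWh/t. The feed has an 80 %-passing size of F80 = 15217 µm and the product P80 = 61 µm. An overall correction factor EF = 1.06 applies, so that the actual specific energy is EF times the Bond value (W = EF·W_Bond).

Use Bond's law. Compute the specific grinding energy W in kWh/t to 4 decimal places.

W = 10 Wi (1/√P80 − 1/√F80)  [Bond]
1/√61 = 0.128037;  1/√15217 = 0.008107
W = 10·15.3·(0.128037 − 0.008107) = 18.3493 kWh/t
Corrected W = EF·W_Bond = 1.06·18.3493 = 19.4503 kWh/t

W = 19.4503 kWh/t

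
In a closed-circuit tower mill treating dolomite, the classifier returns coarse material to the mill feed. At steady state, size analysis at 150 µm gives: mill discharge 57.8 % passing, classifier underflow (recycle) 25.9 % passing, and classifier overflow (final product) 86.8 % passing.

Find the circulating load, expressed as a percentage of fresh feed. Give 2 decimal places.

Balance %-passing 150 µm (r = R/F):
(1+r)·d = r·u + o ⇒ r = (o−d)/(d−u)
r = (86.8 − 57.8)/(57.8 − 25.9) = 29.0/31.9 = 0.9091
CL = 100·r = 90.91 %

CL = 90.91 %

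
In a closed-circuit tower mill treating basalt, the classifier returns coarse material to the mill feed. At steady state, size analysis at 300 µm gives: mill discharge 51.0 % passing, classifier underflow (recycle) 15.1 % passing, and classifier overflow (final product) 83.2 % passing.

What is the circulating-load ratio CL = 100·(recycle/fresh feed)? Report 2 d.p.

CL = 89.69 %

Two-product formula at 300 µm:
r = (o − d)/(d − u)
r = (83.2 − 51.0)/(51.0 − 15.1) = 32.2/35.9 = 0.8969
CL = 100·r = 89.69 %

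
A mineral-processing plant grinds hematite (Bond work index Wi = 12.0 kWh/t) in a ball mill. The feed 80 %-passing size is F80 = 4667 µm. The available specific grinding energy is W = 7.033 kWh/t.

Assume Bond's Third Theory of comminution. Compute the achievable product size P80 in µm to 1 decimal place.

W = 10·Wi·[P80^(−½) − F80^(−½)]
1/√P80 = 1/√F80 + W/(10·Wi)
  = 7.0330/(10·12.0) + 1/√4667 = 0.058608 + 0.014638 = 0.073246
P80 = (1/0.073246)² = 13.6526² = 186.39 µm

P80 = 186.4 µm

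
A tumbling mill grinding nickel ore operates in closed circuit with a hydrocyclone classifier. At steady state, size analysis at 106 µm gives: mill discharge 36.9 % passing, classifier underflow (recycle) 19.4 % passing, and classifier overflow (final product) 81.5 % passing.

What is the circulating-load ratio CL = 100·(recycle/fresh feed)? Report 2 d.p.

Let r = R/F. Size balance at 106 µm:
Fd + Rd = Ru + Fo ⇒ R/F = (o−d)/(d−u)
r = (81.5 − 36.9)/(36.9 − 19.4) = 44.6/17.5 = 2.5486
CL = 100·r = 254.86 %

CL = 254.86 %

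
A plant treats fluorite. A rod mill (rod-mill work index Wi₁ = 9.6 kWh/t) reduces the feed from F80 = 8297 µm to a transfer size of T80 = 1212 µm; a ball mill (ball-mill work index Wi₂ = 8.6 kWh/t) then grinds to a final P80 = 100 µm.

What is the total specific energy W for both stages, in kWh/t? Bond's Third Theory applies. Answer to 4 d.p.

W = 7.8333 kWh/t

W = 10 Wi / √P80 − 10 Wi / √F80
Stage 1 (8297→1212 µm, Wi₁=9.6): W₁ = 10·9.6·(0.028724 − 0.010978) = 1.7036 kWh/t
Stage 2 (1212→100 µm, Wi₂=8.6): W₂ = 10·8.6·(0.100000 − 0.028724) = 6.1297 kWh/t
W = W₁ + W₂ = 1.7036 + 6.1297 = 7.8333 kWh/t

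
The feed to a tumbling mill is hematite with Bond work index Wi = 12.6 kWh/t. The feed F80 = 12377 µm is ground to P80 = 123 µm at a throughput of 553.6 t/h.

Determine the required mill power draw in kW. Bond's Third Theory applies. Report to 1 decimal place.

W = 10 Wi / √P80 − 10 Wi / √F80
W = 10·12.6·(1/√123 − 1/√12377) = 10·12.6·(0.081178) = 10.2285 kWh/t
Power = W × throughput = 10.2285 kWh/t × 553.6 t/h = 5662.5 kW

P = 5662.5 kW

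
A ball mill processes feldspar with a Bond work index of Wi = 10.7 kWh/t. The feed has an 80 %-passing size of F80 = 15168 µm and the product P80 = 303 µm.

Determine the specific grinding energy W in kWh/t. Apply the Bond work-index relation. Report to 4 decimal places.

W = 10·Wi·(P80^(-½) − F80^(-½))
1/√303 = 0.057448;  1/√15168 = 0.008120
W = 10·10.7·(0.057448 − 0.008120) = 5.2782 kWh/t

W = 5.2782 kWh/t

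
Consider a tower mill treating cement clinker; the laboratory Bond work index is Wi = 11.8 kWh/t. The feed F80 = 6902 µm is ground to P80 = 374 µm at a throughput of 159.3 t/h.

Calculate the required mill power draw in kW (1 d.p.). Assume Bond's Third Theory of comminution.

W_Bond = 10·Wi·(1/√P₈₀ − 1/√F₈₀)
W = 10·11.8·(1/√374 − 1/√6902) = 10·11.8·(0.039672) = 4.6813 kWh/t
Power = W × throughput = 4.6813 kWh/t × 159.3 t/h = 745.7 kW

P = 745.7 kW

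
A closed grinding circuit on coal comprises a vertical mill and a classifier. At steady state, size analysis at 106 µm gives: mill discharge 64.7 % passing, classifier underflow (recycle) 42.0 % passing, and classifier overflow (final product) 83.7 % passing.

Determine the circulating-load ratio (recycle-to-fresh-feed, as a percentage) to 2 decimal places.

CL = 83.70 %

Classifier node, passing 106 µm:
Fd + Rd = Ru + Fo ⇒ R/F = (o−d)/(d−u)
r = (83.7 − 64.7)/(64.7 − 42.0) = 19.0/22.7 = 0.8370
CL = 100·r = 83.70 %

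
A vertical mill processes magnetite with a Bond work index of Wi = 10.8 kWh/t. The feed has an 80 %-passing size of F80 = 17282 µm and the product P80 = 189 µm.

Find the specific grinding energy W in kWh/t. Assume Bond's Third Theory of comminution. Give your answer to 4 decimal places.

Bond:  W = 10 Wi (1/√P − 1/√F)
1/√189 = 0.072739;  1/√17282 = 0.007607
W = 10·10.8·(0.072739 − 0.007607) = 7.0343 kWh/t

W = 7.0343 kWh/t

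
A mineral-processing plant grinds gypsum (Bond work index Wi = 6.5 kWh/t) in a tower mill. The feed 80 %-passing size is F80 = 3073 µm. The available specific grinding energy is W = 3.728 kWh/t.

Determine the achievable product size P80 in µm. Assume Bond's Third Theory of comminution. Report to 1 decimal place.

Bond: W = 10·Wi·(1/√P80 − 1/√F80)
⇒ 1/√P80 = W/(10 Wi) + 1/√F80
  = 3.7280/(10·6.5) + 1/√3073 = 0.057354 + 0.018039 = 0.075393
P80 = (1/0.075393)² = 13.2638² = 175.93 µm

P80 = 175.9 µm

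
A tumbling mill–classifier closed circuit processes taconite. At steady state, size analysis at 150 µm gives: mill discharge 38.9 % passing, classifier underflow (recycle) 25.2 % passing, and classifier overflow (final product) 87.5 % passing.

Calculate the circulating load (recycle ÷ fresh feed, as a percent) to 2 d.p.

CL = 354.74 %

Two-product formula at 150 µm:
Fd + Rd = Ru + Fo ⇒ R/F = (o−d)/(d−u)
r = (87.5 − 38.9)/(38.9 − 25.2) = 48.6/13.7 = 3.5474
CL = 100·r = 354.74 %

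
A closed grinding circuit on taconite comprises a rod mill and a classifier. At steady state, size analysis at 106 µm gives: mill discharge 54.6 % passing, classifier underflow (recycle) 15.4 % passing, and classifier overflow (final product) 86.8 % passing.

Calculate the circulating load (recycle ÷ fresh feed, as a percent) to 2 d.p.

CL = 82.14 %

Two-product formula at 106 µm:
d + r·d = r·u + o → r(d−u) = o−d
r = (86.8 − 54.6)/(54.6 − 15.4) = 32.2/39.2 = 0.8214
CL = 100·r = 82.14 %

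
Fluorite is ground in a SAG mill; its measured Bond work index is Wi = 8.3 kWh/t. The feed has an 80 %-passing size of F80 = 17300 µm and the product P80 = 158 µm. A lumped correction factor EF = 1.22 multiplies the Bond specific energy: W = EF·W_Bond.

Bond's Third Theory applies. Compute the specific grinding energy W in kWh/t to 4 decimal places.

W = 7.2859 kWh/t

W = 10·Wi·(P80^(-½) − F80^(-½))
1/√158 = 0.079556;  1/√17300 = 0.007603
W = 10·8.3·(0.079556 − 0.007603) = 5.9721 kWh/t
Corrected W = EF·W_Bond = 1.22·5.9721 = 7.2859 kWh/t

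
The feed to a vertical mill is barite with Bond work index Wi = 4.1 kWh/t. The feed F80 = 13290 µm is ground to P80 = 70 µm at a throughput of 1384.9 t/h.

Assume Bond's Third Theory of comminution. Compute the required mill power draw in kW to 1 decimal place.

P = 6294.1 kW

W = 10·Wi·[P80^(−½) − F80^(−½)]
W = 10·4.1·(1/√70 − 1/√13290) = 10·4.1·(0.110848) = 4.5448 kWh/t
Power = W × throughput = 4.5448 kWh/t × 1384.9 t/h = 6294.1 kW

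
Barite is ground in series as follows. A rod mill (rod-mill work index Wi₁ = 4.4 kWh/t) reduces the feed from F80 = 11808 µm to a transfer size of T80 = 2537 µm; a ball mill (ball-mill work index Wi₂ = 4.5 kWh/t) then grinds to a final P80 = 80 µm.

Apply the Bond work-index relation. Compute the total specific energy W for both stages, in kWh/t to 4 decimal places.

W = 4.6064 kWh/t

W = 10 Wi / √P80 − 10 Wi / √F80
Stage 1 (11808→2537 µm, Wi₁=4.4): W₁ = 10·4.4·(0.019854 − 0.009203) = 0.4686 kWh/t
Stage 2 (2537→80 µm, Wi₂=4.5): W₂ = 10·4.5·(0.111803 − 0.019854) = 4.1377 kWh/t
W = W₁ + W₂ = 0.4686 + 4.1377 = 4.6064 kWh/t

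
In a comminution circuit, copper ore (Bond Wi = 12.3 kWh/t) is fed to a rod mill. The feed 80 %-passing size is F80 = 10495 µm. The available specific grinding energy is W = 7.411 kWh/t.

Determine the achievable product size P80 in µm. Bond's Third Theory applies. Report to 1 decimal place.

P80 = 204.0 µm

Bond:  W = 10 Wi (1/√P − 1/√F)
1/√P80 = 1/√F80 + W/(10·Wi)
  = 7.4110/(10·12.3) + 1/√10495 = 0.060252 + 0.009761 = 0.070013
P80 = (1/0.070013)² = 14.2830² = 204.00 µm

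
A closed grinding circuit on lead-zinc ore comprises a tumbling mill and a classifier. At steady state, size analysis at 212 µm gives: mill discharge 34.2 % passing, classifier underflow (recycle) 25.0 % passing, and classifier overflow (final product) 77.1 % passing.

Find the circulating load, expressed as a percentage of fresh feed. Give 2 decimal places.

CL = 466.30 %

Balance %-passing 212 µm (r = R/F):
d + r·d = r·u + o → r(d−u) = o−d
r = (77.1 − 34.2)/(34.2 − 25.0) = 42.9/9.2 = 4.6630
CL = 100·r = 466.30 %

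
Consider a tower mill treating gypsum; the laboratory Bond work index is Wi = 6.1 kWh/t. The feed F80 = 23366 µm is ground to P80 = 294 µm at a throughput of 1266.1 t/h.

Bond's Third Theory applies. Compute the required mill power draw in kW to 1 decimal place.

P = 3999.0 kW

W = 10·Wi·(P80^(-½) − F80^(-½))
W = 10·6.1·(1/√294 − 1/√23366) = 10·6.1·(0.051779) = 3.1585 kWh/t
P_mill = W·ṁ = 3.1585·1266.1 = 3999.0 kW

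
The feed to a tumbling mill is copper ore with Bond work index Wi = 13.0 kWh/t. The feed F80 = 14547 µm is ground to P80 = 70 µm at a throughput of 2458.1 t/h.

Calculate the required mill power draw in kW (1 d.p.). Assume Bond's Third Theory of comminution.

P = 35544.4 kW

W = 10 Wi / √P80 − 10 Wi / √F80
W = 10·13.0·(1/√70 − 1/√14547) = 10·13.0·(0.111232) = 14.4601 kWh/t
P = W·T = 14.4601·2458.1 = 35544.4 kW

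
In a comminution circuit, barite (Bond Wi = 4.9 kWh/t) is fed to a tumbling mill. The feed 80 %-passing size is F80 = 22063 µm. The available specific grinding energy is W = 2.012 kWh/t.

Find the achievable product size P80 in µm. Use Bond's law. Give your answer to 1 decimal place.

P80 = 437.8 µm

Bond: W = 10·Wi·(1/√P80 − 1/√F80)
P80^(−½) = W/(10 Wi) + F80^(−½)
  = 2.0120/(10·4.9) + 1/√22063 = 0.041061 + 0.006732 = 0.047794
P80 = (1/0.047794)² = 20.9233² = 437.78 µm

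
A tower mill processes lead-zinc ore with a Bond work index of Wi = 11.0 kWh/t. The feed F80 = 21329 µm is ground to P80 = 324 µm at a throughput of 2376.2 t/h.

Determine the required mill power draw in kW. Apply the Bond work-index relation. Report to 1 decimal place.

P = 12731.5 kW

Bond: W = 10·Wi·(1/√P80 − 1/√F80)
W = 10·11.0·(1/√324 − 1/√21329) = 10·11.0·(0.048708) = 5.3579 kWh/t
Mill draw = 5.3579 × 2376.2 = 12731.5 kW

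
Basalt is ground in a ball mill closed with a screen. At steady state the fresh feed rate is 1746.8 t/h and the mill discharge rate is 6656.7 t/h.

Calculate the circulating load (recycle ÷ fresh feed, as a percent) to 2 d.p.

CL = 281.08 %

Discharge = new feed + return, hence
R = M − F = 6656.7 − 1746.8 = 4909.9 t/h
CL = 100·R/F = 100·4909.9/1746.8 = 281.08 %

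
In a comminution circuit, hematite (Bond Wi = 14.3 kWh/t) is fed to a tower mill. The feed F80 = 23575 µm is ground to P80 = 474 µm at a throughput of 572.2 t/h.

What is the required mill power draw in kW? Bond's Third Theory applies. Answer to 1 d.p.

P = 3225.4 kW

W = 10 Wi / √P80 − 10 Wi / √F80
W = 10·14.3·(1/√474 − 1/√23575) = 10·14.3·(0.039419) = 5.6369 kWh/t
Power = W × throughput = 5.6369 kWh/t × 572.2 t/h = 3225.4 kW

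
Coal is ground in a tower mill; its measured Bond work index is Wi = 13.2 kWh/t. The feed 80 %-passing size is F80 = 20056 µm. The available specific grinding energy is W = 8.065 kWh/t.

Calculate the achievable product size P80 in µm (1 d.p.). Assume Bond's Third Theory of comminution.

W = 10 Wi (P80^-0.5 − F80^-0.5)
1/√P80 = 1/√F80 + W/(10·Wi)
  = 8.0650/(10·13.2) + 1/√20056 = 0.061098 + 0.007061 = 0.068160
P80 = (1/0.068160)² = 14.6714² = 215.25 µm

P80 = 215.3 µm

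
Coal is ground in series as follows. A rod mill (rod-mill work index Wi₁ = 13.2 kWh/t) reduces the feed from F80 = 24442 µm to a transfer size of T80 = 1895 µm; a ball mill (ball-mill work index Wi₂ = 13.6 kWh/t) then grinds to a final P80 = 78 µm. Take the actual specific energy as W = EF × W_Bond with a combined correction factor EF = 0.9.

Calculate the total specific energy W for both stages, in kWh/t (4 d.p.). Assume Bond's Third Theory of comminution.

W = 10 Wi (1/√P80 − 1/√F80)  [Bond]
Stage 1 (24442→1895 µm, Wi₁=13.2): W₁ = 10·13.2·(0.022972 − 0.006396) = 2.1880 kWh/t
Stage 2 (1895→78 µm, Wi₂=13.6): W₂ = 10·13.6·(0.113228 − 0.022972) = 12.2748 kWh/t
W = W₁ + W₂ = 2.1880 + 12.2748 = 14.4628 kWh/t
W_actual = 0.9 × 14.4628 = 13.0165 kWh/t

W = 13.0165 kWh/t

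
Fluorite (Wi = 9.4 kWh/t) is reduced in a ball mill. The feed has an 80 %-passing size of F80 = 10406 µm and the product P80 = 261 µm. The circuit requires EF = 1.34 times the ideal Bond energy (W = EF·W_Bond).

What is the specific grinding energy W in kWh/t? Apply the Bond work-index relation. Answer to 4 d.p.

W = 6.5619 kWh/t

W = 10 Wi / √P80 − 10 Wi / √F80
1/√261 = 0.061898;  1/√10406 = 0.009803
W = 10·9.4·(0.061898 − 0.009803) = 4.8970 kWh/t
Corrected W = EF·W_Bond = 1.34·4.8970 = 6.5619 kWh/t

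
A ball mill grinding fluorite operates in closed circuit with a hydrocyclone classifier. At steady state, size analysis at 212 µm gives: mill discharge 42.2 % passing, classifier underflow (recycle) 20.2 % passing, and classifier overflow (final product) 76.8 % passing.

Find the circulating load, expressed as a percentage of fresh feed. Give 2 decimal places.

CL = 157.27 %

Let r = R/F. Size balance at 212 µm:
d + r·d = r·u + o → r(d−u) = o−d
r = (76.8 − 42.2)/(42.2 − 20.2) = 34.6/22.0 = 1.5727
CL = 100·r = 157.27 %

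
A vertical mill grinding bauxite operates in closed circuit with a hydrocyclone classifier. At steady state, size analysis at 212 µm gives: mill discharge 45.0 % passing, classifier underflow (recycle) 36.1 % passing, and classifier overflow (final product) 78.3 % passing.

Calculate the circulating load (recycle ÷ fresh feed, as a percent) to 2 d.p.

Let r = R/F. Size balance at 212 µm:
r = (o − d)/(d − u)
r = (78.3 − 45.0)/(45.0 − 36.1) = 33.3/8.9 = 3.7416
CL = 100·r = 374.16 %

CL = 374.16 %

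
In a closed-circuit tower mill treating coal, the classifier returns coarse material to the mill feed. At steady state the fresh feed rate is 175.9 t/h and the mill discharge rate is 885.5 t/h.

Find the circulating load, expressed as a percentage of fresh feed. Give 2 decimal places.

Mill node: discharge = fresh + recycle.
R = M − F = 885.5 − 175.9 = 709.6 t/h
CL = 100·R/F = 100·709.6/175.9 = 403.41 %

CL = 403.41 %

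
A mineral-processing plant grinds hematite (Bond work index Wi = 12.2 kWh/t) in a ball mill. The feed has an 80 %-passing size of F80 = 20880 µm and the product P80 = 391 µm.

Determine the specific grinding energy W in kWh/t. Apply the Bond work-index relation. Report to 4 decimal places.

W = 5.3255 kWh/t

W = 10 Wi (1/√P80 − 1/√F80)  [Bond]
1/√391 = 0.050572;  1/√20880 = 0.006920
W = 10·12.2·(0.050572 − 0.006920) = 5.3255 kWh/t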